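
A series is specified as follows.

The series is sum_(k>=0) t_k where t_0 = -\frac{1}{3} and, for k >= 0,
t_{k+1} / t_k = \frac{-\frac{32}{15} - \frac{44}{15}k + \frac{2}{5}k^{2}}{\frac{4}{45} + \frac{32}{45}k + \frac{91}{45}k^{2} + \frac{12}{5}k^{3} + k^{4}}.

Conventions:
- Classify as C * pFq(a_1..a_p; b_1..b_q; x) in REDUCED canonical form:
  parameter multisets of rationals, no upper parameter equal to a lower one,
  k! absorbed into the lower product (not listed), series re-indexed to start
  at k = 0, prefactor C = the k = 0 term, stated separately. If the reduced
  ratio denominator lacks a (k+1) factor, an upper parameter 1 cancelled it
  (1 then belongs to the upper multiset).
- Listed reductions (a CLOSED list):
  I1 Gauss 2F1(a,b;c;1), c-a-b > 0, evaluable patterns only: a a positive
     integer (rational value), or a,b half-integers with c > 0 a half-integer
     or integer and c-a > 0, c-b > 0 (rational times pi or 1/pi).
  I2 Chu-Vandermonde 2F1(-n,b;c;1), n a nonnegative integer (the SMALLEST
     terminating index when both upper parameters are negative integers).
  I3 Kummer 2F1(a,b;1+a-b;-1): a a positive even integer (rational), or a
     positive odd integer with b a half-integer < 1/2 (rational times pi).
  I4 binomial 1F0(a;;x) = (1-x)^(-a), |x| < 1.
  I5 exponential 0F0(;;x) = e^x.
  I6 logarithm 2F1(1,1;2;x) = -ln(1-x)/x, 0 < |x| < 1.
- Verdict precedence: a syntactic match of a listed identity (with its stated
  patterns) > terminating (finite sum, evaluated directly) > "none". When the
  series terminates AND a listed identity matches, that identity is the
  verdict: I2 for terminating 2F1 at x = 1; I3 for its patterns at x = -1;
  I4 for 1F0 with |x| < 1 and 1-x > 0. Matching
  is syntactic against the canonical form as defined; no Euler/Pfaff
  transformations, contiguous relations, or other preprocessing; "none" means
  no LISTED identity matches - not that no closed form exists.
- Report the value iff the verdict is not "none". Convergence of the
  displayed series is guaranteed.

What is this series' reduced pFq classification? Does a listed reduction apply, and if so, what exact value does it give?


Structural cue: t_0 = -\frac{1}{3} here, and cancel k + 2/3 from the displayed ratio first; then prefactor -1/3.
Step ratio: r(k) = \frac{2}{5} * (k-8) / [(k+\frac{1}{3}) (k+\frac{2}{5}) (k+1)] ; factor over Q: parameters, x = \frac{2}{5}, and C = -\frac{1}{3}.

Canonical form: C = -\frac{1}{3} times 1F2 with upper {-8}, lower {\frac{1}{3}, \frac{2}{5}}, x = \frac{2}{5}. Verdict: terminating - upper -8 stops the sum at k = 8; the 9 terms are added exactly. Hence: \frac{17591404126039}{7074410703360}.


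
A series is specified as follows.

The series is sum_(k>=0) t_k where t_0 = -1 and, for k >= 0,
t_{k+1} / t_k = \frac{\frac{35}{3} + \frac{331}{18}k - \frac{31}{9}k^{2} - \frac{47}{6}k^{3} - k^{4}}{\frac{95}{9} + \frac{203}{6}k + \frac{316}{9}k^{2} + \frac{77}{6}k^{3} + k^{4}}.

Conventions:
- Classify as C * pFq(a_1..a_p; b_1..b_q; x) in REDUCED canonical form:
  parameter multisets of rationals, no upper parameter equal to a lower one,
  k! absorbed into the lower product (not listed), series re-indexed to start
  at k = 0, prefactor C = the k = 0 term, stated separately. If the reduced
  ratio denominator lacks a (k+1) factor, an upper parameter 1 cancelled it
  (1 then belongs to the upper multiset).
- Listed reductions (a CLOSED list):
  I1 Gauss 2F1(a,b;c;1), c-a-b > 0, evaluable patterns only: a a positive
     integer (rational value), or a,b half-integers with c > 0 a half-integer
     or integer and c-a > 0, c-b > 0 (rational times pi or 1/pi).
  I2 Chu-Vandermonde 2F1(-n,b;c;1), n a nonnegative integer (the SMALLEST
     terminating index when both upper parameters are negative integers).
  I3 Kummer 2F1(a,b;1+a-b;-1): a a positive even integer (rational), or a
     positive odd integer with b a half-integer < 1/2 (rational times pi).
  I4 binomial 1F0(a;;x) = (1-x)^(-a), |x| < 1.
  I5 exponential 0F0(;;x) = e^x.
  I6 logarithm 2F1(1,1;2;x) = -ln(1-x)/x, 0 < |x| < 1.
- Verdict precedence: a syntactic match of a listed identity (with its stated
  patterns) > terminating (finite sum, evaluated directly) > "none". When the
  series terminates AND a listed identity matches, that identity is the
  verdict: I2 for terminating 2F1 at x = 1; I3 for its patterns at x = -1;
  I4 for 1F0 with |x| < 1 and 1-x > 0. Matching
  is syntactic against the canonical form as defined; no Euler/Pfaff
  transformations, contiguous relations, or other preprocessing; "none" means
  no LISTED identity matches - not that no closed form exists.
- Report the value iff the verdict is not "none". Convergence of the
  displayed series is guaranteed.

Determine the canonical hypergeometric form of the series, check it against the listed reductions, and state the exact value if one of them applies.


Reduced: x = -1, 2F1, upper = {-\frac{3}{2}, 7}, lower = {\frac{19}{2}}, C = -1. Verdict: the Kummer evaluation I3 applies (x = -1; c = \frac{19}{2} equals 1+a-b for upper {-\frac{3}{2}, 7}: listed pattern). Sum: \left(-\frac{765765}{1048576}\right) \cdot \pi.

Key observation: from the first term -1: cancel k + 2/3 from the displayed ratio first; then C = -1, x = -1.
Adjacent-term ratio: r(k) = -1 * (k-\frac{3}{2}) (k+7) / [(k+\frac{19}{2}) (k+1)] - rational; roots negated = parameters, x = -1, C = -1.


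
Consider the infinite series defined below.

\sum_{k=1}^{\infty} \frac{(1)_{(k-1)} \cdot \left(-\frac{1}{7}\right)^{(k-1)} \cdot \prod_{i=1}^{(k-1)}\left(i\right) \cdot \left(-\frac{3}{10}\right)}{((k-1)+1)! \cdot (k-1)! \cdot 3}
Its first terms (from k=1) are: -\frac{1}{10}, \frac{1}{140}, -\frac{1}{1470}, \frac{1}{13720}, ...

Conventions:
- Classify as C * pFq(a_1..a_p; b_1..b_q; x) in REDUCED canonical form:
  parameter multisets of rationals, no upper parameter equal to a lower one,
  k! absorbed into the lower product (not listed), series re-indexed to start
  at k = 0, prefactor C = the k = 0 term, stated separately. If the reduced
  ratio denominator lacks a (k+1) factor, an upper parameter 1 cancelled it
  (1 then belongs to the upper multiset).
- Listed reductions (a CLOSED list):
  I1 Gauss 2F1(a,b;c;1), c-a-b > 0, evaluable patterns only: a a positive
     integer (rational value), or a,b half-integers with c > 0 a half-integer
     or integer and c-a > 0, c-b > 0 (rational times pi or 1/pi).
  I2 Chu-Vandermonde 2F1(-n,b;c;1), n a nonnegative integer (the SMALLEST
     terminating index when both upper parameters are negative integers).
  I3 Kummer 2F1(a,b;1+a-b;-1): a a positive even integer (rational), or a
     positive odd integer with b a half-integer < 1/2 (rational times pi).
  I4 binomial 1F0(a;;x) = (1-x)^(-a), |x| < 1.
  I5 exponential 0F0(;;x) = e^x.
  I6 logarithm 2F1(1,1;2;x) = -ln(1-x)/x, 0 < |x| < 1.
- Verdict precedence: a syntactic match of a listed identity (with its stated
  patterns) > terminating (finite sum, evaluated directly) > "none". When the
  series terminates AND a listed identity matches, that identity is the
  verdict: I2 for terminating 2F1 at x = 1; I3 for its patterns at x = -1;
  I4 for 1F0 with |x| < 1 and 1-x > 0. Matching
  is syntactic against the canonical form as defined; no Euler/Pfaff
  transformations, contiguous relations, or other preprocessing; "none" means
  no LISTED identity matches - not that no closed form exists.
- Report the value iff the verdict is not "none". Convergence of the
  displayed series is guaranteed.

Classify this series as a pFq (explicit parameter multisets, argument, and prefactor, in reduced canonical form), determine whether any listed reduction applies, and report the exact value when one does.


This is -\frac{1}{10} * 2F1(1, 1; 2; -\frac{1}{7}) in reduced canonical form. Verdict: logarithm (I6) applies (the logarithm: parameters (1,1;2), x = -\frac{1}{7}). Its exact value is \left(-\frac{7}{10}\right) \cdot \ln\left(\frac{8}{7}\right).

First insight: t_0 = -\frac{1}{10} here, and the running product (prefactor -1/10) telescopes to a rising factorial.
Ratio: r(k) = -\frac{1}{7} * (k+1) (k+1) / [(k+2) (k+1)] - rational; roots negated = parameters, x = -\frac{1}{7}, C = -\frac{1}{10}.


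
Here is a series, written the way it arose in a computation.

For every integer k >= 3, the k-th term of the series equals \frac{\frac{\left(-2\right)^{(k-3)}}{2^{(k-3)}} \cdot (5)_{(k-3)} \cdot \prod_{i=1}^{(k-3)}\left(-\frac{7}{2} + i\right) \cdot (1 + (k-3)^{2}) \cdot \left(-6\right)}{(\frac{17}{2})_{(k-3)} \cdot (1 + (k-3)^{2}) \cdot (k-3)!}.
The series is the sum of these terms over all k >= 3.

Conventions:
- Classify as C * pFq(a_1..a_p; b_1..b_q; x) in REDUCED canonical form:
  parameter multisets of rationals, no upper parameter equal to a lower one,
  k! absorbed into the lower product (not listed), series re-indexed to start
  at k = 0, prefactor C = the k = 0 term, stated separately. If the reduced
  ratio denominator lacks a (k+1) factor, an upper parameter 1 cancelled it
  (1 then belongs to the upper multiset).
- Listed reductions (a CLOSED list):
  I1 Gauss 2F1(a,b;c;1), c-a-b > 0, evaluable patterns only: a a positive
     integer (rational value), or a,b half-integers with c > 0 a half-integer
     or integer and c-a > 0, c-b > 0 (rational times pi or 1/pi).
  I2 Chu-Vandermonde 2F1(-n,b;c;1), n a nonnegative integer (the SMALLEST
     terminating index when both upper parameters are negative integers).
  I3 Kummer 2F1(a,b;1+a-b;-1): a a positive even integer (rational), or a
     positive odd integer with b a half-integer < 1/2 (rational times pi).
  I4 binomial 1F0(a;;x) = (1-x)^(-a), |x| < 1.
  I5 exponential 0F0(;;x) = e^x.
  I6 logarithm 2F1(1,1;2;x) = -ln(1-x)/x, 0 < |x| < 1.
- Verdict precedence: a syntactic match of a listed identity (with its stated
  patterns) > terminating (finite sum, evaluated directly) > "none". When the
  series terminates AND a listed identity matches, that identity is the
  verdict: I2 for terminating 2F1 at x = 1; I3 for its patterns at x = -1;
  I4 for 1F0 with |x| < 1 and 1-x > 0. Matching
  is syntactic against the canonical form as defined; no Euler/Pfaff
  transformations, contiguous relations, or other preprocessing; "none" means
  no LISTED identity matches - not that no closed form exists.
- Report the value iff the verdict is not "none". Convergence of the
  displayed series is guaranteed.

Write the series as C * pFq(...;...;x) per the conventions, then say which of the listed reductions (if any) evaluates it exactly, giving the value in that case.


With C = -6: the canonical form is 2F1(-\frac{5}{2}, 5; \frac{17}{2}; -1). Verdict at x = -1: Kummer (I3) matches (x = -1; c = \frac{17}{2} equals 1+a-b for upper {-\frac{5}{2}, 5}: listed pattern). Value: \left(-\frac{405405}{65536}\right) \cdot \pi.

Structural cue: with t_0 = -6, the factor k^2 + 1 cancels (top and bottom), leaving prefactor -6.
Ratio: r(k) = -1 * (k-\frac{5}{2}) (k+5) / [(k+\frac{17}{2}) (k+1)] ; factor over Q: parameters, x = -1, and C = -6.


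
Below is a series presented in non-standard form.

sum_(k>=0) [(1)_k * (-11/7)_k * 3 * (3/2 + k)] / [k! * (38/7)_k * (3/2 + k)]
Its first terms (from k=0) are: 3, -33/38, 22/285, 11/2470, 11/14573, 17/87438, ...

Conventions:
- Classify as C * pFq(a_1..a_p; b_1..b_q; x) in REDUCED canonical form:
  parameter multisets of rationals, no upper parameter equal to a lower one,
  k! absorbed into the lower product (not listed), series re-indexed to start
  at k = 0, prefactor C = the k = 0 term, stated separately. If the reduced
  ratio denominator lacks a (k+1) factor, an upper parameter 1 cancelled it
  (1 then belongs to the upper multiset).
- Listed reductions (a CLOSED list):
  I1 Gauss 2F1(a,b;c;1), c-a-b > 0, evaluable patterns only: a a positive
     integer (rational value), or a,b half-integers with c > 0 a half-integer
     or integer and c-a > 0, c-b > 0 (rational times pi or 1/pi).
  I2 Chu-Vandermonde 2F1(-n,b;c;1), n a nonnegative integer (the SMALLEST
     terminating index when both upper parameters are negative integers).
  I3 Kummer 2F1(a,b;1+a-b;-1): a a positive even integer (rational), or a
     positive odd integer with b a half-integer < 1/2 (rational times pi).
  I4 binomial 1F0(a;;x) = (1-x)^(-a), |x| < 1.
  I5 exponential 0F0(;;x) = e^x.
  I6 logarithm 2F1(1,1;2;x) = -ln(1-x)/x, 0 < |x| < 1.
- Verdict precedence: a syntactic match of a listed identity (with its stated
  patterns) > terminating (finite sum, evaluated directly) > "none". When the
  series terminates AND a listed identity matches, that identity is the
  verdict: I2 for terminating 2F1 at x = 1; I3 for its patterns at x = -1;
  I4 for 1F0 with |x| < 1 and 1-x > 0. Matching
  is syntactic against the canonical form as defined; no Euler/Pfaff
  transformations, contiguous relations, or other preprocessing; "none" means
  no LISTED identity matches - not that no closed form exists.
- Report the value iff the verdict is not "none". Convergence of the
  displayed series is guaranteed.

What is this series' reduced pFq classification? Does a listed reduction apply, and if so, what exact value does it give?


The series (x = 1) is 2F1: upper {-11/7, 1}, lower {38/7}, prefactor 3. Verdict (x = 1): Gauss's theorem (I1) applies (x = 1: the Gamma ratio telescopes since c-a-b = 6 > 0 and a = 1 in Z>0). Hence: 31/14.

First insight: t_0 = 3 here, and k + 3/2 divides numerator and denominator alike; prefactor 3 after cancelling.
Adjacent-term ratio: r(k) = 1 * (k-11/7) (k+1) / [(k+38/7) (k+1)] - rational in k, leading ratio 1; with t_0 = 3, classification follows.


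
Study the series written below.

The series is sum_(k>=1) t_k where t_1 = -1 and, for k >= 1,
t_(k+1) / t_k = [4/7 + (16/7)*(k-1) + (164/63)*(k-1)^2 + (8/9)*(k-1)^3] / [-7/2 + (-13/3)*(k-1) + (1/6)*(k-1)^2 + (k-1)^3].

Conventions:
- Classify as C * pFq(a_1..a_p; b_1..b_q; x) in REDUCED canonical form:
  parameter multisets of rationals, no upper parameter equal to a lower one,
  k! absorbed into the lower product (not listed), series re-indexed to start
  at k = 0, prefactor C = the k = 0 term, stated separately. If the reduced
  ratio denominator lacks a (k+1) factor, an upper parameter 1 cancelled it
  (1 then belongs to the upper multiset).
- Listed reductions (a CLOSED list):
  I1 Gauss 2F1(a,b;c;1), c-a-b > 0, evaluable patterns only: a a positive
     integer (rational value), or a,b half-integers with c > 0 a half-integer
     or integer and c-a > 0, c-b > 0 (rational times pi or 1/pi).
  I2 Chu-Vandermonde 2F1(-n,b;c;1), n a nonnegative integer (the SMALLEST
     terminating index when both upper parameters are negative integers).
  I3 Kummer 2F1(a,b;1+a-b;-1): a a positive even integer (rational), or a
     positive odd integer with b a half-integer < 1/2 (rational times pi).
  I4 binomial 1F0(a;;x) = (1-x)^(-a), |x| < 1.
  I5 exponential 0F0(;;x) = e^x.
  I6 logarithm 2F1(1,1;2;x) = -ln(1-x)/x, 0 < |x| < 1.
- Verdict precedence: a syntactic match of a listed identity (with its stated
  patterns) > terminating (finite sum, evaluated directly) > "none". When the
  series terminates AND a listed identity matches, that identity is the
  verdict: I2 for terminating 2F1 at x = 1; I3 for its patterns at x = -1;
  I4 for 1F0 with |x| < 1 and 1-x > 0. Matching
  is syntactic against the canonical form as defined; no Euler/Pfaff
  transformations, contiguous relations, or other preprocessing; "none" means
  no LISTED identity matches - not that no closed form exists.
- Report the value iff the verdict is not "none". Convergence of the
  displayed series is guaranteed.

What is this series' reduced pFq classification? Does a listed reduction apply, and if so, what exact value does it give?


Classification (C = -1): 2F1 with upper {3/7, 1}, lower {-7/3}, argument x = 8/9. Verdict: none here - no I1-I6 shape fits x = 8/9 with lower {-7/3}.

Structural cue: from the first term -1: factor the ratio over Q (C = -1): negated roots = parameters.
Step ratio: r(k) = (8/9) * (k+3/7) (k+1) / [(k-7/3) (k+1)] - rational in k. x = (8/9); t_0 = -1; negate the roots.


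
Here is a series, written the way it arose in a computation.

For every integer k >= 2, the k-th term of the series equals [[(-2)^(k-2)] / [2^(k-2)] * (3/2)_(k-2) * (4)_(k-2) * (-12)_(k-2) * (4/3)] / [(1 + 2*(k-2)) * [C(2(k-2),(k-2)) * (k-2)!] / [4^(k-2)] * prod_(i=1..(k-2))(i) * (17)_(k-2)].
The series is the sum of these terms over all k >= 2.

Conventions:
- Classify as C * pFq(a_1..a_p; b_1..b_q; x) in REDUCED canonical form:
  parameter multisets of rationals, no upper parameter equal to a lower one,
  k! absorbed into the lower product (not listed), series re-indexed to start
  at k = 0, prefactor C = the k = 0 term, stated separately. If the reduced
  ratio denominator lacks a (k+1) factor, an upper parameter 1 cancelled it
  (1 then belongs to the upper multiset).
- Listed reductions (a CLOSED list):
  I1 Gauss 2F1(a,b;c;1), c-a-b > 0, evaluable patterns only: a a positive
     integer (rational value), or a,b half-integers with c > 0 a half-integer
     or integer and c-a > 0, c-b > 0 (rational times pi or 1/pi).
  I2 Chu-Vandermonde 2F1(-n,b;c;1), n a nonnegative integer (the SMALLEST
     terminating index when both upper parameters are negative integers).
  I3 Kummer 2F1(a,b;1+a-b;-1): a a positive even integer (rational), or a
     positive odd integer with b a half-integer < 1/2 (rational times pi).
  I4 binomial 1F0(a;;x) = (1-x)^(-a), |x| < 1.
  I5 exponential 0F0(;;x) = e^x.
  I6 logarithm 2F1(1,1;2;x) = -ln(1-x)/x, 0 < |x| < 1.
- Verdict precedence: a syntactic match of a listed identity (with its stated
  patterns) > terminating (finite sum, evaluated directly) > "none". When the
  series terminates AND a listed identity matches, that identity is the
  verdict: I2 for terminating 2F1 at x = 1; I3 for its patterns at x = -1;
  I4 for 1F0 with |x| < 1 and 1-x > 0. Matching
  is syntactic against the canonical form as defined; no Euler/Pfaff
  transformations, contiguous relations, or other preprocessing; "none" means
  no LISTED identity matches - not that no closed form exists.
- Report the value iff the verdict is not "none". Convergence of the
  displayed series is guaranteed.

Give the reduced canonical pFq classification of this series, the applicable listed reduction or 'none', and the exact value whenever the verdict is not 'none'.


The series (x = -1) is 2F1: upper {-12, 4}, lower {17}, prefactor 4/3. Verdict: Kummer (I3) applies (x = -1; c = 17 equals 1+a-b for upper {-12, 4}: listed pattern). Its exact value is 80/3.

First insight: with t_0 = 4/3, the lower (2k+1) factor (prefactor 4/3) shifts a half-integer Pochhammer.
Consecutive-term ratio: r(k) = (-1) * (k-12) (k+4) / [(k+17) (k+1)] - rational; roots negated = parameters, x = (-1), C = 4/3.


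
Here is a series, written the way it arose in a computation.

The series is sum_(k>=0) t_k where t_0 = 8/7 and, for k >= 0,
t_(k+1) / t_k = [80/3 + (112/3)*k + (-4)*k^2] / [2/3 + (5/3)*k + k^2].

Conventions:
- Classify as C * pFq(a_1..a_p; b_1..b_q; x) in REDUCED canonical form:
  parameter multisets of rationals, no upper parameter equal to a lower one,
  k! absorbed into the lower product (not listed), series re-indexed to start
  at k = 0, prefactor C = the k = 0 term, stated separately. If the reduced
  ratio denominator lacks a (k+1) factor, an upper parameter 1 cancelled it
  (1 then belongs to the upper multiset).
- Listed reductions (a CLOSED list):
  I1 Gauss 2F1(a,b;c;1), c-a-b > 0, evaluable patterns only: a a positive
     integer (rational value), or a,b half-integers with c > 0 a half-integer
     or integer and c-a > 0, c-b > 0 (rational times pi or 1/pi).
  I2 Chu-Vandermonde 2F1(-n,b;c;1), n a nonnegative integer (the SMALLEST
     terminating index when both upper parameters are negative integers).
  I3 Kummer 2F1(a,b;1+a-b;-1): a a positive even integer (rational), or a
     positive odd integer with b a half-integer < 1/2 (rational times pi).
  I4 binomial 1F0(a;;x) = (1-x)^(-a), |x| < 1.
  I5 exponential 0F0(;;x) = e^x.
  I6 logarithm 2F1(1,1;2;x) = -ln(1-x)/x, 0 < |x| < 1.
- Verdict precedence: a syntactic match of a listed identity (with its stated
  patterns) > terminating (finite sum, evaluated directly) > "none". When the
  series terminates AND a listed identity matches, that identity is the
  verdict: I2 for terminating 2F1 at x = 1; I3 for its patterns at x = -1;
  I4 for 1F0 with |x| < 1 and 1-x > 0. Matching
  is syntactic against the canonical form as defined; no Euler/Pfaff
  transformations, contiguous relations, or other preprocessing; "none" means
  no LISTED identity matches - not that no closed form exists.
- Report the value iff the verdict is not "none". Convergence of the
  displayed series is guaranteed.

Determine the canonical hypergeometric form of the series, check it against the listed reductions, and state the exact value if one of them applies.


x = -4 here; the reduced form reads 1F0, upper {-10}, lower {-}, C = 8/7. Verdict: terminating - the sum ends at index 10 because -10 is a negative integer; exact evaluation follows. Sum: 78125000/7.

Key observation: from the first term 8/7: factor the ratio over Q (C = 8/7, x = -4): negated roots = parameters.
Term ratio: r(k) = (-4) * (k-10) / [(k+1)] - rational in k, leading ratio (-4); with t_0 = 8/7, classification follows.


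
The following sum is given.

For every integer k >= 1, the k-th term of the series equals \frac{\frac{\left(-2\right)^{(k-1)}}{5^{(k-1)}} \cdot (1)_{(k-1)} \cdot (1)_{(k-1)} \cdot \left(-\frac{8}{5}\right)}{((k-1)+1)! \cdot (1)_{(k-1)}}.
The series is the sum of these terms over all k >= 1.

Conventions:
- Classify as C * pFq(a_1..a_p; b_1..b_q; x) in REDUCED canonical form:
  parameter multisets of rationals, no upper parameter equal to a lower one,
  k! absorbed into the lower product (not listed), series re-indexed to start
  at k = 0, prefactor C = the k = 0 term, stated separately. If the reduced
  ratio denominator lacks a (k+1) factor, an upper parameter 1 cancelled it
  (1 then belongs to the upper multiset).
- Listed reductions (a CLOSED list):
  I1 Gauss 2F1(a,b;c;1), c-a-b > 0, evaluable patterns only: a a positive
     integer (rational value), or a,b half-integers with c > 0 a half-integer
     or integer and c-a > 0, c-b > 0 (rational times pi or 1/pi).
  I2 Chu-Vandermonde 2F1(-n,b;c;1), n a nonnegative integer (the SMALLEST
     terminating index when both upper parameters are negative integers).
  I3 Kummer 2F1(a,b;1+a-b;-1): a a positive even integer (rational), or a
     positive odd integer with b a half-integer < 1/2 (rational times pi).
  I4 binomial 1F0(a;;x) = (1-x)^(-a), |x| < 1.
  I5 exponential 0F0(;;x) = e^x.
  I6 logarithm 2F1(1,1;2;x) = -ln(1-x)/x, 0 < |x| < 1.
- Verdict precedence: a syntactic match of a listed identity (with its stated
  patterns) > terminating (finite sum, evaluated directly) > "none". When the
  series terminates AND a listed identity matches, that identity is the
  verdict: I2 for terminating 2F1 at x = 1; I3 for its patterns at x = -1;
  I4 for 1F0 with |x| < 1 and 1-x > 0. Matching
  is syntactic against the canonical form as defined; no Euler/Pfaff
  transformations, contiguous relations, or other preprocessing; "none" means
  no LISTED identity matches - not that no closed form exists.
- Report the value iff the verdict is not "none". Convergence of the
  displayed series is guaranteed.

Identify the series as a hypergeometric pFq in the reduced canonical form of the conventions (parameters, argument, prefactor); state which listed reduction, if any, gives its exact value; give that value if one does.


Prefactor -\frac{8}{5}, argument -\frac{2}{5}: 2F1 with upper {1, 1} over lower {2}. Verdict: logarithm (I6) matches (the logarithm: parameters (1,1;2), x = -\frac{2}{5}). Value: \left(-4\right) \cdot \ln\left(\frac{7}{5}\right).

Key step: x = -\frac{2}{5} and the two geometric factors (C = -8/5) combine into one argument.
Term ratio: r(k) = -\frac{2}{5} * (k+1) (k+1) / [(k+2) (k+1)] - rational in k. x = -\frac{2}{5}; t_0 = -\frac{8}{5}; negate the roots.


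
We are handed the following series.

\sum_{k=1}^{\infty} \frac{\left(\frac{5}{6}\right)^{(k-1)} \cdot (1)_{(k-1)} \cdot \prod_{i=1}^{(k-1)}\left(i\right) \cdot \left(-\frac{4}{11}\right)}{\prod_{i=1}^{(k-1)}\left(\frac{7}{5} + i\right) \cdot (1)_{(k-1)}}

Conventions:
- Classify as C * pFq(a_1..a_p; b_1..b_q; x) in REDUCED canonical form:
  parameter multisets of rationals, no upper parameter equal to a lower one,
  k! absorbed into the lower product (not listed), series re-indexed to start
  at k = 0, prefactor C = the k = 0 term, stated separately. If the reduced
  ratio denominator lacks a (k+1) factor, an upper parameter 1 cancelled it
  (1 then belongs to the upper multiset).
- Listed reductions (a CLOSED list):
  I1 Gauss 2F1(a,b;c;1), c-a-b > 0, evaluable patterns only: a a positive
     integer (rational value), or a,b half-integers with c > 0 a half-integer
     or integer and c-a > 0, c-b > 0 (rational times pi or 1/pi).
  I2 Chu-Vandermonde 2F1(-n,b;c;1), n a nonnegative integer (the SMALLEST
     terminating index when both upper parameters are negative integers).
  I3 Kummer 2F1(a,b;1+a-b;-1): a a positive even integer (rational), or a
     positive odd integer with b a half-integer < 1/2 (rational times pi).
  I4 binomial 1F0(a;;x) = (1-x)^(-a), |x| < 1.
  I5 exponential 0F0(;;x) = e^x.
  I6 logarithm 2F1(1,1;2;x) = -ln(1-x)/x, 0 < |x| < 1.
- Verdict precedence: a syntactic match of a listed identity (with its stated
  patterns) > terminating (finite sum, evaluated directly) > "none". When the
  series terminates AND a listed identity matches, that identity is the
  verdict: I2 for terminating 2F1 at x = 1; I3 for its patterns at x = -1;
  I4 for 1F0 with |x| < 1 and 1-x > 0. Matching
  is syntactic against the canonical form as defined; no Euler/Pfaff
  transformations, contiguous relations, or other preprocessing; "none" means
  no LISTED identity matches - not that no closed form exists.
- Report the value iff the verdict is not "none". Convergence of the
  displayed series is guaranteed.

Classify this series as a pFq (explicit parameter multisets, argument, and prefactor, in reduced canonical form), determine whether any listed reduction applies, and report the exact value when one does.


The series (x = \frac{5}{6}) is 2F1: upper {1, 1}, lower {\frac{12}{5}}, prefactor -\frac{4}{11}. Verdict: none here - no I1-I6 shape fits x = \frac{5}{6} with lower {\frac{12}{5}}.

First insight: t_0 = -\frac{4}{11} here, and the running product (C = -4/11) telescopes to a rising factorial.
Ratio: r(k) = \frac{5}{6} * (k+1) (k+1) / [(k+\frac{12}{5}) (k+1)] - rational in k, leading ratio \frac{5}{6}; with t_0 = -\frac{4}{11}, classification follows.


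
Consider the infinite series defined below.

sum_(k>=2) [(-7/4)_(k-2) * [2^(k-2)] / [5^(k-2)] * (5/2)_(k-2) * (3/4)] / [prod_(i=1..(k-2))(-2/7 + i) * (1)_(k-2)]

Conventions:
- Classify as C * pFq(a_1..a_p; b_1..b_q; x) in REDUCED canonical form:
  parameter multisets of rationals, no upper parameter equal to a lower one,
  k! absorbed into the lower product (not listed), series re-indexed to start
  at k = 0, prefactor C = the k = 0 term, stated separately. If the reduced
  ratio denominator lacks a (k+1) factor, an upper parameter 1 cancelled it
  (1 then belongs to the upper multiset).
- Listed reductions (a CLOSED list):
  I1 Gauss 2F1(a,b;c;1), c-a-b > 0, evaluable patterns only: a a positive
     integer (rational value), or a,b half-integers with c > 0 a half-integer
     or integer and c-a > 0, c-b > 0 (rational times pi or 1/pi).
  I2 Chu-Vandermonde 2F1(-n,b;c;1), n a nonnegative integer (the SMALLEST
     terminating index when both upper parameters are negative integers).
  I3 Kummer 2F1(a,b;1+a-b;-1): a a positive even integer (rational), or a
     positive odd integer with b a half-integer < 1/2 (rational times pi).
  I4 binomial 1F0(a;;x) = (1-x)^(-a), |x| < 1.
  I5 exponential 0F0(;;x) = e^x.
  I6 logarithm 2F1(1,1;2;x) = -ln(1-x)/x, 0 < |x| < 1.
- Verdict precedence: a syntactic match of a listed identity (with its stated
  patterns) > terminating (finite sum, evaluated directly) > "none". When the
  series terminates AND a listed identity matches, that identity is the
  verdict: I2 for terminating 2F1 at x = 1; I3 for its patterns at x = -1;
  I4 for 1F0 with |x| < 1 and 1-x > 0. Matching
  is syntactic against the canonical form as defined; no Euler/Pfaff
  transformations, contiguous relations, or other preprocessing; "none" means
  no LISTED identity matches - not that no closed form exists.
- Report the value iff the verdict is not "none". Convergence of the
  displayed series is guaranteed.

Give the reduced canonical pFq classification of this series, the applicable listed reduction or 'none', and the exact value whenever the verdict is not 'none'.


x = 2/5 here; the reduced form reads 2F1, upper {-7/4, 5/2}, lower {5/7}, C = 3/4. Verdict: none here - no I1-I6 shape fits x = 2/5 with lower {5/7}.

First insight: t_0 being 3/4, (1)_k (prefactor 3/4) is k! itself.
Ratio: r(k) = (2/5) * (k-7/4) (k+5/2) / [(k+5/7) (k+1)] - rational in k. x = (2/5); t_0 = 3/4; negate the roots.


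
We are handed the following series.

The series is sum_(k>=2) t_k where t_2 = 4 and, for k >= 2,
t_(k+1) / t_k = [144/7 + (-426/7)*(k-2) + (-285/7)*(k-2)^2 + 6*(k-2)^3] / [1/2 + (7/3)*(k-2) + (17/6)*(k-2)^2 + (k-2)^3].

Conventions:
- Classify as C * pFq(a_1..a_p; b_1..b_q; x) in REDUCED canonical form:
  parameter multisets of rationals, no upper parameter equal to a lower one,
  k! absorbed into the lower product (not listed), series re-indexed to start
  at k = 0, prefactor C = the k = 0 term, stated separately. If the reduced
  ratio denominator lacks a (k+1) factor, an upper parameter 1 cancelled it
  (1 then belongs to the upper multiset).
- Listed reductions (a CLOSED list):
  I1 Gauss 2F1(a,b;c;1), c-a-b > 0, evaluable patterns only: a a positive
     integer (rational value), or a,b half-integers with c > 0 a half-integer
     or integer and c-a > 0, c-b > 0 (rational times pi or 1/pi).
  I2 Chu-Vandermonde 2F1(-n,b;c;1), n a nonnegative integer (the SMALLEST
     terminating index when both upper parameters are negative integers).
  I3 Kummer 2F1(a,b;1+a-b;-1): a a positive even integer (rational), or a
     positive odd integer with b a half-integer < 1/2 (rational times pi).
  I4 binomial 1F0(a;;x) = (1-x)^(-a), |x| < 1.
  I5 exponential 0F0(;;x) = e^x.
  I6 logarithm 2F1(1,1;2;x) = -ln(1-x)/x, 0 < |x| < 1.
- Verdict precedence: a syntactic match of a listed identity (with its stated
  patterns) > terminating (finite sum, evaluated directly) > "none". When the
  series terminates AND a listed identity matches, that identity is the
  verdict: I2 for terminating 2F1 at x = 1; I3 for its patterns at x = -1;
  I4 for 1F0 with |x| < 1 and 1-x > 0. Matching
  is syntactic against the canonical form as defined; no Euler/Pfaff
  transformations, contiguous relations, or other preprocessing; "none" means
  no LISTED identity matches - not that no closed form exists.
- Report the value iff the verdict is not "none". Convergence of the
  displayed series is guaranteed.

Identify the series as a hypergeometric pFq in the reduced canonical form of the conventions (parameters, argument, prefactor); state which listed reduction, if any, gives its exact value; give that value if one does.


The tell: t_0 being 4, roots of the ratio polynomials (prefactor 4) are the negated parameters.
Term ratio: r(k) = 6 * (k-8) (k-2/7) / [(k+1/3) (k+1)] - rational; roots negated = parameters, x = 6, C = 4.

This is 4 * 2F1(-8, -2/7; 1/3; 6) in reduced canonical form. Verdict: terminating - the sum ends at index 8 because -8 is a negative integer; exact evaluation follows. Value: -9501156292100/40353607.


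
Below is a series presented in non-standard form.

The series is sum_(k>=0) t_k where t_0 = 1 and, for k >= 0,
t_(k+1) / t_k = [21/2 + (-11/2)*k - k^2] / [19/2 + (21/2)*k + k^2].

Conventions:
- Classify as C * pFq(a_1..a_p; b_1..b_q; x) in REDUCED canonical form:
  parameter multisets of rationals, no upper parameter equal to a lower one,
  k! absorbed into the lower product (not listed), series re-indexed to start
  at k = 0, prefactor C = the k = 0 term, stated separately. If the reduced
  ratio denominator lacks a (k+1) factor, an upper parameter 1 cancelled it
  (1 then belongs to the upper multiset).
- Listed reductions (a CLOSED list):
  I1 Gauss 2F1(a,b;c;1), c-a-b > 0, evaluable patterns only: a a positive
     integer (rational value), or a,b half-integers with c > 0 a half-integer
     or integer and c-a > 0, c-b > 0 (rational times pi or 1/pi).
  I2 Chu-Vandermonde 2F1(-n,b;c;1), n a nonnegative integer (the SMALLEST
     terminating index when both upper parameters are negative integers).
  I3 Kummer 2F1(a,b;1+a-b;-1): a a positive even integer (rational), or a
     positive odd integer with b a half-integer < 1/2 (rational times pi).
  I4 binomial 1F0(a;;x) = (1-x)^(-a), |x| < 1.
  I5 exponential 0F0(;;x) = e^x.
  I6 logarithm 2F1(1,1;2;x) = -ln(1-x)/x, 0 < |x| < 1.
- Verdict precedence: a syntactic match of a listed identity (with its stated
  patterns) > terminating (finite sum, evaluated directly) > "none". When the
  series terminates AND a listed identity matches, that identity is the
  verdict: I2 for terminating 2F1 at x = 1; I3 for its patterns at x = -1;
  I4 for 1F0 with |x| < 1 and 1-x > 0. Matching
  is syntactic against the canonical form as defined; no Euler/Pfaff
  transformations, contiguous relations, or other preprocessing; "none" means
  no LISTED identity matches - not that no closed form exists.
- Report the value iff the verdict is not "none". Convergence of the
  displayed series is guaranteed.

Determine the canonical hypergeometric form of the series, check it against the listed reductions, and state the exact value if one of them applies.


x = -1 here; the reduced form reads 2F1, upper {-3/2, 7}, lower {19/2}, C = 1. Verdict: this is Kummer's theorem (I3) (x = -1; c = 19/2 equals 1+a-b for upper {-3/2, 7}: listed pattern). Hence: (765765/1048576) * pi.

Structural cue: x = (-1) and roots of the ratio polynomials (prefactor 1) are the negated parameters.
Ratio: r(k) = (-1) * (k-3/2) (k+7) / [(k+19/2) (k+1)] - rational in k, leading ratio (-1); with t_0 = 1, classification follows.


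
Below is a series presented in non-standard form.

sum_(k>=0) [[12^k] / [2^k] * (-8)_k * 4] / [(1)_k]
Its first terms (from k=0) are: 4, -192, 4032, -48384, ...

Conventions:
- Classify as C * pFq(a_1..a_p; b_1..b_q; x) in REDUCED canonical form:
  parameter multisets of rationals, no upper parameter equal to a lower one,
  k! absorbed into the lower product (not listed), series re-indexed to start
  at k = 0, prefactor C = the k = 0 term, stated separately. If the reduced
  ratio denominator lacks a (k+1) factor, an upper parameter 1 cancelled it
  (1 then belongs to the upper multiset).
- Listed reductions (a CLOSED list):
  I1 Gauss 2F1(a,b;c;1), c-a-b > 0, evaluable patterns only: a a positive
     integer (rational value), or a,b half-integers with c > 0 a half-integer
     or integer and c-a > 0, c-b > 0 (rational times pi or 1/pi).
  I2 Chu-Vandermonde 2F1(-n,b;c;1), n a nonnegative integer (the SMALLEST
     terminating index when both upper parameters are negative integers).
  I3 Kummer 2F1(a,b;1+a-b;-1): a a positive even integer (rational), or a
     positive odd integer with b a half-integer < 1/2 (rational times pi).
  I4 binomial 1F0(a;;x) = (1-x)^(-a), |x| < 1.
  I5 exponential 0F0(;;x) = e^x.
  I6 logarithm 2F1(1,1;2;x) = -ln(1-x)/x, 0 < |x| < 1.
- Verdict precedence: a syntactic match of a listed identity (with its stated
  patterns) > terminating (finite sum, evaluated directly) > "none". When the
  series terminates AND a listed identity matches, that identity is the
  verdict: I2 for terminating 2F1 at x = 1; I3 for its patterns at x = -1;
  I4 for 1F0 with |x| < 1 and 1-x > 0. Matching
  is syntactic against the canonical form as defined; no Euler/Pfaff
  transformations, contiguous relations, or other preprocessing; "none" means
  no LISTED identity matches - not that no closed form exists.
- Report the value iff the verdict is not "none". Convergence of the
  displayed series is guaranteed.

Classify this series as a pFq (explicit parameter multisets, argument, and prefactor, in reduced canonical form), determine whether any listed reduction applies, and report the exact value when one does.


First insight: x = 6 and (1)_k (C = 4) is k! itself.
Ratio: r(k) = 6 * (k-8) / [(k+1)] ; factor over Q: parameters, x = 6, and C = 4.

Prefactor 4, argument 6: 1F0 with upper {-8} over lower {-}. Verdict: terminating at k = 8: the factor (-8)_k kills every later term; summing the 9 survivors is exact. Sum: 1562500.


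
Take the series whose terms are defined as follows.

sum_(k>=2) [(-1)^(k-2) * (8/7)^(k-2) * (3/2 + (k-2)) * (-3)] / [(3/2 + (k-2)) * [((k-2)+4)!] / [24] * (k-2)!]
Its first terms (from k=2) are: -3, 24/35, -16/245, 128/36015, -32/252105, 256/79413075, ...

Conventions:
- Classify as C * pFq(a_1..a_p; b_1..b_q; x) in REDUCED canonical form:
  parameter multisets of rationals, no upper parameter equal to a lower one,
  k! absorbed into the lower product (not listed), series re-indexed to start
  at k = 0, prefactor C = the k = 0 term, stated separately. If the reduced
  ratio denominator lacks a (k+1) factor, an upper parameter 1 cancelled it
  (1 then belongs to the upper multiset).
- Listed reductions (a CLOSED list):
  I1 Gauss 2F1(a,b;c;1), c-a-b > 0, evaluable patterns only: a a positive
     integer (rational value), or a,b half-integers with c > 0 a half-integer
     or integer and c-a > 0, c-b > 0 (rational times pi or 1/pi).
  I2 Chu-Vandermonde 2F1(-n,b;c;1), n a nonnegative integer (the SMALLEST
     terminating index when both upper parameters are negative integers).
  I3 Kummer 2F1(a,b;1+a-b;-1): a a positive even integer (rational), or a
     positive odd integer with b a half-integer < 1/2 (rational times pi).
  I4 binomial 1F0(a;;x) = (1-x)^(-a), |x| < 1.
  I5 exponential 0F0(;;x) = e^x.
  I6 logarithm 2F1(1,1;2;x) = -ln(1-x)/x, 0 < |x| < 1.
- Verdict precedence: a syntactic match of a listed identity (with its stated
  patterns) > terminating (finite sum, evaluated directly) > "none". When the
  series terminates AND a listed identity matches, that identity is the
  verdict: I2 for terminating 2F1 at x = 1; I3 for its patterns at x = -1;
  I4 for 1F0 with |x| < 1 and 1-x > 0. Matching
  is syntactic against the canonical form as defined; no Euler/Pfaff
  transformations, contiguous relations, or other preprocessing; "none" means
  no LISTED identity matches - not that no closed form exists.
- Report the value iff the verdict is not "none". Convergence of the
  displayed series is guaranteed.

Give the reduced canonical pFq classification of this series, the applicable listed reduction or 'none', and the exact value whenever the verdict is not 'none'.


At argument -8/7: a 0F1 with upper {-}, lower {5}, scaled by C = -3. Verdict: none. No listed pattern accepts 0F1(-; 5; -8/7).

Structural cue: t_0 = -3 here, and the denominator's factorial ratio (C = -3, x = -8/7) is a lower Pochhammer.
Ratio: r(k) = (-8/7) * 1 / [(k+5) (k+1)] ; factor over Q: parameters, x = (-8/7), and C = -3.


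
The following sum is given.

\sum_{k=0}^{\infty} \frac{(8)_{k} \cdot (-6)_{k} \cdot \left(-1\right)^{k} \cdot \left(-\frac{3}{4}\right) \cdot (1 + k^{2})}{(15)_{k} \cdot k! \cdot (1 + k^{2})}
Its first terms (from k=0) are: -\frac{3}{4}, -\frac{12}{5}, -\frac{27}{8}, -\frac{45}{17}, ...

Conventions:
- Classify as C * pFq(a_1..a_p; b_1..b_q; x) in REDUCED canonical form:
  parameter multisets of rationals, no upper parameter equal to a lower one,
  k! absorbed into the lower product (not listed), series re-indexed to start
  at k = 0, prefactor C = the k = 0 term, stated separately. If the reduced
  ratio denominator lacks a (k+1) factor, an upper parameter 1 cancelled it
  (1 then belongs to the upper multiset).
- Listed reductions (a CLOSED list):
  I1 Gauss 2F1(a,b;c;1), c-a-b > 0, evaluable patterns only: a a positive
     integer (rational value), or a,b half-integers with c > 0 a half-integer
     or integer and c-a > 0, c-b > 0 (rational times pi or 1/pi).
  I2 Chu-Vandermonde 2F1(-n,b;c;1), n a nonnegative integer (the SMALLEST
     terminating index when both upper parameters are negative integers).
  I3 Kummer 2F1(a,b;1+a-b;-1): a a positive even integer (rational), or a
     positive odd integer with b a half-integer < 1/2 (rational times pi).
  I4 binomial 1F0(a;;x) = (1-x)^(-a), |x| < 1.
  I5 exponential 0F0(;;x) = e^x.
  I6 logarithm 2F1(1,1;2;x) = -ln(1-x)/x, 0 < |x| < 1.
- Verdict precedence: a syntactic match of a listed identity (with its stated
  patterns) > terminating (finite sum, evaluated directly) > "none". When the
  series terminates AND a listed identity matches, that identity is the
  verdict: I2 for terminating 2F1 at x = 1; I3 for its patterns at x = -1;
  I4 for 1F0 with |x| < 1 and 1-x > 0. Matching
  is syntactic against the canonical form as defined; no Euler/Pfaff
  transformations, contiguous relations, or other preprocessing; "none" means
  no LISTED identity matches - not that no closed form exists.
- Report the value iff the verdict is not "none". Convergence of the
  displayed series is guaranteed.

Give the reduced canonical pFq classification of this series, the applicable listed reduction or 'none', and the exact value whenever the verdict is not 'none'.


With C = -\frac{3}{4}: the canonical form is 2F1(-6, 8; 15; -1). Verdict at x = -1: Kummer's theorem (I3) matches (x = -1; c = 15 equals 1+a-b for upper {-6, 8}: listed pattern). Sum: -\frac{429}{40}.

Key observation: x = -1 and k^2 + 1 divides numerator and denominator alike; prefactor -3/4 after cancelling.
Adjacent-term ratio: r(k) = -1 * (k-6) (k+8) / [(k+15) (k+1)] - rational in k, leading ratio -1; with t_0 = -\frac{3}{4}, classification follows.
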